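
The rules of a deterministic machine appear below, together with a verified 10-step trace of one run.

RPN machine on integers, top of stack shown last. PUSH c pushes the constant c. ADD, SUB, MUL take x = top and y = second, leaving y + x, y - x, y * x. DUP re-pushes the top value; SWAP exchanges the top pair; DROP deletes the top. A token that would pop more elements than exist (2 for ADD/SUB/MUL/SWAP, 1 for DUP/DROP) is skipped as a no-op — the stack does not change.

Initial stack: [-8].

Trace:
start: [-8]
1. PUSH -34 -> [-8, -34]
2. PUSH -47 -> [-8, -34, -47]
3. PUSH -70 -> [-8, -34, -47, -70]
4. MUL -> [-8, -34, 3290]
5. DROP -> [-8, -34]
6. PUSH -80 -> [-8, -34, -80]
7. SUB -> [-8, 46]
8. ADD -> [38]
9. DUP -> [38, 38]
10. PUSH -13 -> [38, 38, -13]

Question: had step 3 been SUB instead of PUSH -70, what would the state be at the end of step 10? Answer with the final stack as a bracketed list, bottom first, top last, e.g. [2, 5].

[-80, -80, -13]

(re-executing from step 3 with the substitution; state before step 3: [-8, -34, -47])
3. SUB -> [-8, 13]
4. MUL -> [-104]
5. DROP -> []
6. PUSH -80 -> [-80]
7. SUB -> [-80]
8. ADD -> [-80]
9. DUP -> [-80, -80]
10. PUSH -13 -> [-80, -80, -13]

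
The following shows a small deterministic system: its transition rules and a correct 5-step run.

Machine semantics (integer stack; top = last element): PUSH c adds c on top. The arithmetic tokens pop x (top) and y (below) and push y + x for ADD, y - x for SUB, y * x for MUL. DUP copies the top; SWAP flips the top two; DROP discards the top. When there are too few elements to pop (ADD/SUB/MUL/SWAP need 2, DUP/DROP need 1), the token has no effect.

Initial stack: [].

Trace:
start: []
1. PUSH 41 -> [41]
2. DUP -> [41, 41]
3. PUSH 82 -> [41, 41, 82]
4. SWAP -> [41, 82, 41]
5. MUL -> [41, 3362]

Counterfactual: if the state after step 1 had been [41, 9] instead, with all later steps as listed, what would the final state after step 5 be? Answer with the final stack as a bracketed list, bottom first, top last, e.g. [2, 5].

state after step 1 := [41, 9]
2. DUP -> [41, 9, 9]
3. PUSH 82 -> [41, 9, 9, 82]
4. SWAP -> [41, 9, 82, 9]
5. MUL -> [41, 9, 738]

[41, 9, 738]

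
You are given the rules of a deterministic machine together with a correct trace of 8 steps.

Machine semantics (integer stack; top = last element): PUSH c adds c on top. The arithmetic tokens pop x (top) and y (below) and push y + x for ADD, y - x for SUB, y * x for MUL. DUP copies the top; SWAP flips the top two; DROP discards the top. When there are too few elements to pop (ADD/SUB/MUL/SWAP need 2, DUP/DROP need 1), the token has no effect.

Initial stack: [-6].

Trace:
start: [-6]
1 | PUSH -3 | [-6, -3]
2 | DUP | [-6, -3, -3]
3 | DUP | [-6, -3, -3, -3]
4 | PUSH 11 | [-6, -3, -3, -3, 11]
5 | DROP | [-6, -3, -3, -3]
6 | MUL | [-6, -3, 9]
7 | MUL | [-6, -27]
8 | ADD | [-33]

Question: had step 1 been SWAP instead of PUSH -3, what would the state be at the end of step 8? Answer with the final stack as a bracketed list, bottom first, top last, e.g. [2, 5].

(re-executing from step 1 with the substitution; state before step 1: [-6])
1 | SWAP | [-6]
2 | DUP | [-6, -6]
3 | DUP | [-6, -6, -6]
4 | PUSH 11 | [-6, -6, -6, 11]
5 | DROP | [-6, -6, -6]
6 | MUL | [-6, 36]
7 | MUL | [-216]
8 | ADD | [-216]

[-216]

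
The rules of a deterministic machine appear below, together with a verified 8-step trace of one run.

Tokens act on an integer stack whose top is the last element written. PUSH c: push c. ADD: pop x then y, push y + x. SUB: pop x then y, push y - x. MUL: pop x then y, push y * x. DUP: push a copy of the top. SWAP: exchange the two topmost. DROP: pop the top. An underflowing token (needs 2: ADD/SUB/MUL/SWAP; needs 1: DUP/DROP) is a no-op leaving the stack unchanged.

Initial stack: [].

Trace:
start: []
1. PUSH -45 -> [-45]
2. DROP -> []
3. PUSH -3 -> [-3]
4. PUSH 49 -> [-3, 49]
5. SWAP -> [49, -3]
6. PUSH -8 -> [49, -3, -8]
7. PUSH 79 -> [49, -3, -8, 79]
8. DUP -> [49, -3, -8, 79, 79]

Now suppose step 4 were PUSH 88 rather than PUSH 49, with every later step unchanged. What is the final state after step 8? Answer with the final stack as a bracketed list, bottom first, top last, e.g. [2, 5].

[88, -3, -8, 79, 79]

(re-executing from step 4 with the substitution; state before step 4: [-3])
4. PUSH 88 -> [-3, 88]
5. SWAP -> [88, -3]
6. PUSH -8 -> [88, -3, -8]
7. PUSH 79 -> [88, -3, -8, 79]
8. DUP -> [88, -3, -8, 79, 79]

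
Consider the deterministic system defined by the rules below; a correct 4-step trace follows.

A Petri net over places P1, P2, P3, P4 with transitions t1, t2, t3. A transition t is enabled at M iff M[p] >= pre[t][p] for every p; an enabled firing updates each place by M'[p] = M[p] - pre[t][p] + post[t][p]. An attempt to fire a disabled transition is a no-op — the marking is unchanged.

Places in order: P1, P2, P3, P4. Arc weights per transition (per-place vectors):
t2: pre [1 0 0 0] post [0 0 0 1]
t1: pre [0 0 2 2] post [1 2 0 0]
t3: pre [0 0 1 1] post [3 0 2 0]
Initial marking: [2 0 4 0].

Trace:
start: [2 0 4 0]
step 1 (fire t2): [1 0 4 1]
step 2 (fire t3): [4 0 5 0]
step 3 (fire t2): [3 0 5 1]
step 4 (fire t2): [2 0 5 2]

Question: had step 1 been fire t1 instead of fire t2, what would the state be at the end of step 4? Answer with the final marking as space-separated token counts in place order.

(re-executing from step 1 with the substitution; state before step 1: [2 0 4 0])
step 1 (fire t1): [2 0 4 0]
step 2 (fire t3): [2 0 4 0]
step 3 (fire t2): [1 0 4 1]
step 4 (fire t2): [0 0 4 2]

0 0 4 2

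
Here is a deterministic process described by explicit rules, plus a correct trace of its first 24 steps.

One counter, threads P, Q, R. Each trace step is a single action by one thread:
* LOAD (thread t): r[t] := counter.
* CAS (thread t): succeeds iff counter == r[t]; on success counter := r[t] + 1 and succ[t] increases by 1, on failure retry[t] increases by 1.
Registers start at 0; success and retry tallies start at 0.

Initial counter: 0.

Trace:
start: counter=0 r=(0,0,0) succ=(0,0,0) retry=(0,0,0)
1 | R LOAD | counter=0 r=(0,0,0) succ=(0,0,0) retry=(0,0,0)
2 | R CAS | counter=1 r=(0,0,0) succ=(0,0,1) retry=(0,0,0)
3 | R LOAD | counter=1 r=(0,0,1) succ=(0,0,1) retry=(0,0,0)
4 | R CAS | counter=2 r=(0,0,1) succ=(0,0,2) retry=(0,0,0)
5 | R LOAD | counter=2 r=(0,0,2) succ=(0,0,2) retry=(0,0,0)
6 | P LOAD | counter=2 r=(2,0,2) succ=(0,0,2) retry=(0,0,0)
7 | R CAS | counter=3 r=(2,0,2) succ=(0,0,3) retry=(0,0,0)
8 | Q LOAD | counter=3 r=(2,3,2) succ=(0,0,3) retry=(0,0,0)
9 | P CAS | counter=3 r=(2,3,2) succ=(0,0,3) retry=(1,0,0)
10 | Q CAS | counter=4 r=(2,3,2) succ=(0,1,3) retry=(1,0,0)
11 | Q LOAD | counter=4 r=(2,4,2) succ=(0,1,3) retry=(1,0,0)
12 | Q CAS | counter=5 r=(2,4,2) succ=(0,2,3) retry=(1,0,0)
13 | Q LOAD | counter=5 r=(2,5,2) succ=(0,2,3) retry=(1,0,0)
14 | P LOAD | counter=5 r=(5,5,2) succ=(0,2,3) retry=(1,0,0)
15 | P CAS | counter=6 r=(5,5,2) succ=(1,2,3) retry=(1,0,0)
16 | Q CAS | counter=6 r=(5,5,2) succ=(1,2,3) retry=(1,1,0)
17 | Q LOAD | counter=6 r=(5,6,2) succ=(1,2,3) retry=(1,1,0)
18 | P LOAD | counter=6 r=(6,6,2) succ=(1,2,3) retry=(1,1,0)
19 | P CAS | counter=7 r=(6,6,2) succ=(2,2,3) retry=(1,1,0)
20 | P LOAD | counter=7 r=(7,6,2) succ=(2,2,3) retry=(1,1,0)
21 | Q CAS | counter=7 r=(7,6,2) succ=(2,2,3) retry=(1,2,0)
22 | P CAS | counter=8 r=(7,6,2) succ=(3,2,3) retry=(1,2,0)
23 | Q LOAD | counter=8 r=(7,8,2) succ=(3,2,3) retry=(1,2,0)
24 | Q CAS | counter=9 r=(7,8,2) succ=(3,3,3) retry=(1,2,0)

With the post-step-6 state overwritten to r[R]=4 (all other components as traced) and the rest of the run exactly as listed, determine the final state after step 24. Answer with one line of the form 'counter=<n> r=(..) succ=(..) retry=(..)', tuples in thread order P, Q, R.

counter=8 r=(6,7,4) succ=(4,2,2) retry=(0,3,1)

state after step 6 := counter=2 r=(2,0,4) succ=(0,0,2) retry=(0,0,0)
7 | R CAS | counter=2 r=(2,0,4) succ=(0,0,2) retry=(0,0,1)
8 | Q LOAD | counter=2 r=(2,2,4) succ=(0,0,2) retry=(0,0,1)
9 | P CAS | counter=3 r=(2,2,4) succ=(1,0,2) retry=(0,0,1)
10 | Q CAS | counter=3 r=(2,2,4) succ=(1,0,2) retry=(0,1,1)
11 | Q LOAD | counter=3 r=(2,3,4) succ=(1,0,2) retry=(0,1,1)
12 | Q CAS | counter=4 r=(2,3,4) succ=(1,1,2) retry=(0,1,1)
13 | Q LOAD | counter=4 r=(2,4,4) succ=(1,1,2) retry=(0,1,1)
14 | P LOAD | counter=4 r=(4,4,4) succ=(1,1,2) retry=(0,1,1)
15 | P CAS | counter=5 r=(4,4,4) succ=(2,1,2) retry=(0,1,1)
16 | Q CAS | counter=5 r=(4,4,4) succ=(2,1,2) retry=(0,2,1)
17 | Q LOAD | counter=5 r=(4,5,4) succ=(2,1,2) retry=(0,2,1)
18 | P LOAD | counter=5 r=(5,5,4) succ=(2,1,2) retry=(0,2,1)
19 | P CAS | counter=6 r=(5,5,4) succ=(3,1,2) retry=(0,2,1)
20 | P LOAD | counter=6 r=(6,5,4) succ=(3,1,2) retry=(0,2,1)
21 | Q CAS | counter=6 r=(6,5,4) succ=(3,1,2) retry=(0,3,1)
22 | P CAS | counter=7 r=(6,5,4) succ=(4,1,2) retry=(0,3,1)
23 | Q LOAD | counter=7 r=(6,7,4) succ=(4,1,2) retry=(0,3,1)
24 | Q CAS | counter=8 r=(6,7,4) succ=(4,2,2) retry=(0,3,1)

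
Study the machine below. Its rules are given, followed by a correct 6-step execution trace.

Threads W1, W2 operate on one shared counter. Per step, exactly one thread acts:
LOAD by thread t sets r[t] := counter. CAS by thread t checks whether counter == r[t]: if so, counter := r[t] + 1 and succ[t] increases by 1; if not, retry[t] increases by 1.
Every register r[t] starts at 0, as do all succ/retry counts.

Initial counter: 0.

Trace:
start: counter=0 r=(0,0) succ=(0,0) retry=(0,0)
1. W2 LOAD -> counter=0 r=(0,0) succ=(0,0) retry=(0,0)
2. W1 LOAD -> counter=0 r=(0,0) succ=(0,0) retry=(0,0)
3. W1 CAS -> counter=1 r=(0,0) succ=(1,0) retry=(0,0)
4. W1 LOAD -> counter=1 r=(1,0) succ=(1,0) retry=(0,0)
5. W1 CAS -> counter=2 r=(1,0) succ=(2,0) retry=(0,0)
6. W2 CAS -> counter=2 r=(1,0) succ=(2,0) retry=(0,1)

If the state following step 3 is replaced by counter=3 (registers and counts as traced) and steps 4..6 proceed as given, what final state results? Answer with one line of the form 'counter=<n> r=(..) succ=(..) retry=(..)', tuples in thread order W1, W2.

counter=4 r=(3,0) succ=(2,0) retry=(0,1)

state after step 3 := counter=3 r=(0,0) succ=(1,0) retry=(0,0)
4. W1 LOAD -> counter=3 r=(3,0) succ=(1,0) retry=(0,0)
5. W1 CAS -> counter=4 r=(3,0) succ=(2,0) retry=(0,0)
6. W2 CAS -> counter=4 r=(3,0) succ=(2,0) retry=(0,1)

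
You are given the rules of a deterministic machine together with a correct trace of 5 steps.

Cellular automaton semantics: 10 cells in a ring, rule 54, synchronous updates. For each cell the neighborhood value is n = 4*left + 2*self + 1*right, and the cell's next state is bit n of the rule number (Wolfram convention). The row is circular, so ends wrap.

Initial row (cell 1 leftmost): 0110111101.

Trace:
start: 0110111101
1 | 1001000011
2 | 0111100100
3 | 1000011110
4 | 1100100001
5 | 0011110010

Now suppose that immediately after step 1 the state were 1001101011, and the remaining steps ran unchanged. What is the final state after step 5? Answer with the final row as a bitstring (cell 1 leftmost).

state after step 1 := 1001101011
2 | 0110011100
3 | 1001100010
4 | 1110010111
5 | 0001111000

0001111000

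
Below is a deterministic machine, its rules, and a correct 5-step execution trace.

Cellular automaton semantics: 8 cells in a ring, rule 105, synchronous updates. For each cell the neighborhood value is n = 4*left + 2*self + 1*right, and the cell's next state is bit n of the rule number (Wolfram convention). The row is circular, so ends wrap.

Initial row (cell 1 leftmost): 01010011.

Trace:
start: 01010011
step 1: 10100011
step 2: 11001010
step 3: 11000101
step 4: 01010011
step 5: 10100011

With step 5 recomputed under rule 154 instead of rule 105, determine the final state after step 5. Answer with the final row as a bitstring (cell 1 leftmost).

(re-executing step 5 under rule 154; state before step 5: 01010011)
step 5: 00001110

00001110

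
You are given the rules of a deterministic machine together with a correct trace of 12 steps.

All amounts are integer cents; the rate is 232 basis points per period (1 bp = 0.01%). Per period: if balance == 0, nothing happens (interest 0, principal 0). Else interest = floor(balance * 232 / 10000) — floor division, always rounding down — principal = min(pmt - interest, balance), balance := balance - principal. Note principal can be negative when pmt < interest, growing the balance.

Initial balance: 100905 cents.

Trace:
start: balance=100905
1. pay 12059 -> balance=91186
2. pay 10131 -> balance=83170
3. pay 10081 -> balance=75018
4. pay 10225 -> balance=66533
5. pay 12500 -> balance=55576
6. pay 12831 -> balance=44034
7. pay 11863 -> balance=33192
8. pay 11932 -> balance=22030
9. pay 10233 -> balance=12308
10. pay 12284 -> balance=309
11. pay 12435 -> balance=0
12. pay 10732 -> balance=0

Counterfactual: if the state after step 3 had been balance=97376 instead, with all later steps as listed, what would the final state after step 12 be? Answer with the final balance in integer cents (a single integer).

4350

state after step 3 := balance=97376
4. pay 10225 -> balance=89410
5. pay 12500 -> balance=78984
6. pay 12831 -> balance=67985
7. pay 11863 -> balance=57699
8. pay 11932 -> balance=47105
9. pay 10233 -> balance=37964
10. pay 12284 -> balance=26560
11. pay 12435 -> balance=14741
12. pay 10732 -> balance=4350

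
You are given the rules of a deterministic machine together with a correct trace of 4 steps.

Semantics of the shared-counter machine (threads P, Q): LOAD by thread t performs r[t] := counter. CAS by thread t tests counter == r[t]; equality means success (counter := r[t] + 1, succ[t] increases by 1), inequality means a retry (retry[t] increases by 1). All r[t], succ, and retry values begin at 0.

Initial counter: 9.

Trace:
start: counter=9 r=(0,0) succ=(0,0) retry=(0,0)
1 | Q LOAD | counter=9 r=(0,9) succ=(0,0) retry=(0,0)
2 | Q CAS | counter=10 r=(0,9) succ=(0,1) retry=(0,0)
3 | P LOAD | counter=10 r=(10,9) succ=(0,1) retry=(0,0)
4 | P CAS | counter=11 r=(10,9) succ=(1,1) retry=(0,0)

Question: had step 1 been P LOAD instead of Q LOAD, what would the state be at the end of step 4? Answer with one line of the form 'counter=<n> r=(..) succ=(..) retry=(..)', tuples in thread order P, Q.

(re-executing from step 1 with the substitution; state before step 1: counter=9 r=(0,0) succ=(0,0) retry=(0,0))
1 | P LOAD | counter=9 r=(9,0) succ=(0,0) retry=(0,0)
2 | Q CAS | counter=9 r=(9,0) succ=(0,0) retry=(0,1)
3 | P LOAD | counter=9 r=(9,0) succ=(0,0) retry=(0,1)
4 | P CAS | counter=10 r=(9,0) succ=(1,0) retry=(0,1)

counter=10 r=(9,0) succ=(1,0) retry=(0,1)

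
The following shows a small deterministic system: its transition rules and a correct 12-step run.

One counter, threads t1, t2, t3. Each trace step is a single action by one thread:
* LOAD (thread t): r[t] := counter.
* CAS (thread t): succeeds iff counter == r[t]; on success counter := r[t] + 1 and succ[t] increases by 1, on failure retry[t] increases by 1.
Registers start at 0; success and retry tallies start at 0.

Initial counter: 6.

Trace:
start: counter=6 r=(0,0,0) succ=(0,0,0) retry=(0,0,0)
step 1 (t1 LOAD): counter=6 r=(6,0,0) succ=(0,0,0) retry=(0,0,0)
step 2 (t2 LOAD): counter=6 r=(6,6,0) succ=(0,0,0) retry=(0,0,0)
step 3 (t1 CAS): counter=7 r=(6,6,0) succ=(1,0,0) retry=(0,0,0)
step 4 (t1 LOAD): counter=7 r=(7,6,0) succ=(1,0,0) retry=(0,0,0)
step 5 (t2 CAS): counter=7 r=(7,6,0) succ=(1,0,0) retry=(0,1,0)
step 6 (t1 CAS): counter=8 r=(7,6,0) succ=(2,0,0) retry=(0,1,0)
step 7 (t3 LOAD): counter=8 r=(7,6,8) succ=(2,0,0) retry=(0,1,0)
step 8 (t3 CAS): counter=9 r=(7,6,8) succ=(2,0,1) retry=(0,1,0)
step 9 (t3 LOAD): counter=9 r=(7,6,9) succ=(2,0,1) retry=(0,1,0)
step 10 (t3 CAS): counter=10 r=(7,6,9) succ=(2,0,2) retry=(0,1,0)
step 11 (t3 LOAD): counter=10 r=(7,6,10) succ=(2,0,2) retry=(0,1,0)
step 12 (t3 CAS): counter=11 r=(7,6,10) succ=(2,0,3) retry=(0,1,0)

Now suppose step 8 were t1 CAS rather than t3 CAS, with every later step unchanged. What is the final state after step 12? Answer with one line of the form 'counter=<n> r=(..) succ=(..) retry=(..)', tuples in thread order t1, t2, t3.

(re-executing from step 8 with the substitution; state before step 8: counter=8 r=(7,6,8) succ=(2,0,0) retry=(0,1,0))
step 8 (t1 CAS): counter=8 r=(7,6,8) succ=(2,0,0) retry=(1,1,0)
step 9 (t3 LOAD): counter=8 r=(7,6,8) succ=(2,0,0) retry=(1,1,0)
step 10 (t3 CAS): counter=9 r=(7,6,8) succ=(2,0,1) retry=(1,1,0)
step 11 (t3 LOAD): counter=9 r=(7,6,9) succ=(2,0,1) retry=(1,1,0)
step 12 (t3 CAS): counter=10 r=(7,6,9) succ=(2,0,2) retry=(1,1,0)

counter=10 r=(7,6,9) succ=(2,0,2) retry=(1,1,0)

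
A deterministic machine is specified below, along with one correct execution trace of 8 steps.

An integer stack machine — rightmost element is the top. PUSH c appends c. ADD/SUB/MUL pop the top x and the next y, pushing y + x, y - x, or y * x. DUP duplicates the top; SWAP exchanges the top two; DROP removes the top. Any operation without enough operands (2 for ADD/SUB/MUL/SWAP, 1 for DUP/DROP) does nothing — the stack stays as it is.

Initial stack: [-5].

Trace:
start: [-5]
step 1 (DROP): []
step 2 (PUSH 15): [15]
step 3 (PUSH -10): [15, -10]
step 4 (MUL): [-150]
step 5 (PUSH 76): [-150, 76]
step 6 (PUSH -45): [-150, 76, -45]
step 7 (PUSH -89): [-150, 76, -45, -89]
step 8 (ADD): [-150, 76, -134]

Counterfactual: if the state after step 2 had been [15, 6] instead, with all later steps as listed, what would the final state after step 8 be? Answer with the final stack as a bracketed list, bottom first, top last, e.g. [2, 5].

state after step 2 := [15, 6]
step 3 (PUSH -10): [15, 6, -10]
step 4 (MUL): [15, -60]
step 5 (PUSH 76): [15, -60, 76]
step 6 (PUSH -45): [15, -60, 76, -45]
step 7 (PUSH -89): [15, -60, 76, -45, -89]
step 8 (ADD): [15, -60, 76, -134]

[15, -60, 76, -134]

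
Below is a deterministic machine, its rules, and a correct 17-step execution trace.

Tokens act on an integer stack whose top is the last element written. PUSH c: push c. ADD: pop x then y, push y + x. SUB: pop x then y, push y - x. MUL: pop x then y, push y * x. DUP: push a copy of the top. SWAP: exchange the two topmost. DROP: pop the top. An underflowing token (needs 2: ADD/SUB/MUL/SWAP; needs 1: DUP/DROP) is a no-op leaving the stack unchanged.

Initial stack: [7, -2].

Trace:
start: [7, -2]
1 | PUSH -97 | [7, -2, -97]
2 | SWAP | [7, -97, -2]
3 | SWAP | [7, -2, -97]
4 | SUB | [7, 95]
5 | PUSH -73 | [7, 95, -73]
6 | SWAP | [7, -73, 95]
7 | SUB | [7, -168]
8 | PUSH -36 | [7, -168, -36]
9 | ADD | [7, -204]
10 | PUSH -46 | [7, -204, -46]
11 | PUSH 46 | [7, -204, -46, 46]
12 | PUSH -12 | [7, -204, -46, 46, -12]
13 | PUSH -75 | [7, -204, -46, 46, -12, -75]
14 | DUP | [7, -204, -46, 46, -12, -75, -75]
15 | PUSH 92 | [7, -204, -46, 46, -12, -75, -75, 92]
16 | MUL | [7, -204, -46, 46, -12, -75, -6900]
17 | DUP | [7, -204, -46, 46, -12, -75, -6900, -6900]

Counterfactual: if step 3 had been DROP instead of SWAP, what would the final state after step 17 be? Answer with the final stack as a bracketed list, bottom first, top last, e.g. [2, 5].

(re-executing from step 3 with the substitution; state before step 3: [7, -97, -2])
3 | DROP | [7, -97]
4 | SUB | [104]
5 | PUSH -73 | [104, -73]
6 | SWAP | [-73, 104]
7 | SUB | [-177]
8 | PUSH -36 | [-177, -36]
9 | ADD | [-213]
10 | PUSH -46 | [-213, -46]
11 | PUSH 46 | [-213, -46, 46]
12 | PUSH -12 | [-213, -46, 46, -12]
13 | PUSH -75 | [-213, -46, 46, -12, -75]
14 | DUP | [-213, -46, 46, -12, -75, -75]
15 | PUSH 92 | [-213, -46, 46, -12, -75, -75, 92]
16 | MUL | [-213, -46, 46, -12, -75, -6900]
17 | DUP | [-213, -46, 46, -12, -75, -6900, -6900]

[-213, -46, 46, -12, -75, -6900, -6900]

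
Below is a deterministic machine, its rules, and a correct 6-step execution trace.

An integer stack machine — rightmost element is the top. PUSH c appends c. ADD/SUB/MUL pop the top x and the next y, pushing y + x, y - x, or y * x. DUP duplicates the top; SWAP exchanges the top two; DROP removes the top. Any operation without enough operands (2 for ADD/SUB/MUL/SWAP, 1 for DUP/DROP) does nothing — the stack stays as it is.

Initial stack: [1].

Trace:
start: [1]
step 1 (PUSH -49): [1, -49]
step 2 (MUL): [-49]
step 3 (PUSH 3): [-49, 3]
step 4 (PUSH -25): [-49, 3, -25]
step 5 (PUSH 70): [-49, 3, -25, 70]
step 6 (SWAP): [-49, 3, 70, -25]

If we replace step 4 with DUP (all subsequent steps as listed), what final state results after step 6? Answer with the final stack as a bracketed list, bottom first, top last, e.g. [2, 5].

[-49, 3, 70, 3]

(re-executing from step 4 with the substitution; state before step 4: [-49, 3])
step 4 (DUP): [-49, 3, 3]
step 5 (PUSH 70): [-49, 3, 3, 70]
step 6 (SWAP): [-49, 3, 70, 3]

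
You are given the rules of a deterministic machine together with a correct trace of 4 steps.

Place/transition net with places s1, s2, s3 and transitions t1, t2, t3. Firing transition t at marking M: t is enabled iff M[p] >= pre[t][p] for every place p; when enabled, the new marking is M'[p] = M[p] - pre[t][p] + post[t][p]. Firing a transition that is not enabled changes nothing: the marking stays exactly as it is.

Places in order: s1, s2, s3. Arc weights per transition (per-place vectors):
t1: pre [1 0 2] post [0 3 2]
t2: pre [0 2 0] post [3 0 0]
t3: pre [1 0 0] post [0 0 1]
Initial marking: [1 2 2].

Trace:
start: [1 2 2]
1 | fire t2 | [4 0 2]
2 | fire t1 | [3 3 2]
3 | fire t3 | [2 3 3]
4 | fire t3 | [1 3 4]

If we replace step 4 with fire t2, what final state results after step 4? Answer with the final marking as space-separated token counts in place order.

5 1 3

(re-executing from step 4 with the substitution; state before step 4: [2 3 3])
4 | fire t2 | [5 1 3]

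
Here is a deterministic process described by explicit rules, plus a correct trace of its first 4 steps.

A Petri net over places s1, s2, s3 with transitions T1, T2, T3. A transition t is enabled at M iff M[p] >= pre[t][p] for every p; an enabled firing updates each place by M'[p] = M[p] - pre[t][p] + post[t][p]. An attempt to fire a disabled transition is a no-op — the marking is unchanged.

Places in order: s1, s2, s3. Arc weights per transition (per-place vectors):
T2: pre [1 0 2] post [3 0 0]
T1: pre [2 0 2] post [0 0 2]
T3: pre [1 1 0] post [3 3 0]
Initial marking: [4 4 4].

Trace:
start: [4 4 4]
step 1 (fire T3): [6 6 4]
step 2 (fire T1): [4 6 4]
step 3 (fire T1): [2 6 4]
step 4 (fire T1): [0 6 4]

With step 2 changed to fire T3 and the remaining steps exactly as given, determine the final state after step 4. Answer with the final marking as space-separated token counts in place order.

(re-executing from step 2 with the substitution; state before step 2: [6 6 4])
step 2 (fire T3): [8 8 4]
step 3 (fire T1): [6 8 4]
step 4 (fire T1): [4 8 4]

4 8 4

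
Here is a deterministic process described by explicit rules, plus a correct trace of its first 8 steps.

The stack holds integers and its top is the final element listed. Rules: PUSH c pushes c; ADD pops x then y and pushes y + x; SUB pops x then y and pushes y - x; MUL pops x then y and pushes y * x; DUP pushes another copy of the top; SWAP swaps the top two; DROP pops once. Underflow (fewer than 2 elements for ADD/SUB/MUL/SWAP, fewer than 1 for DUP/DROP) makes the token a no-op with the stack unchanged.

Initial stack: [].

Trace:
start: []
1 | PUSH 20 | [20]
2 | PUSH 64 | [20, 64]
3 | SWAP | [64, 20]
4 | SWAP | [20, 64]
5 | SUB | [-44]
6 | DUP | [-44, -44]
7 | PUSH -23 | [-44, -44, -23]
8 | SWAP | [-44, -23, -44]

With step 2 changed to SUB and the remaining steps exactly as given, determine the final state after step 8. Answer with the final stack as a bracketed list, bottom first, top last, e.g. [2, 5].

[20, -23, 20]

(re-executing from step 2 with the substitution; state before step 2: [20])
2 | SUB | [20]
3 | SWAP | [20]
4 | SWAP | [20]
5 | SUB | [20]
6 | DUP | [20, 20]
7 | PUSH -23 | [20, 20, -23]
8 | SWAP | [20, -23, 20]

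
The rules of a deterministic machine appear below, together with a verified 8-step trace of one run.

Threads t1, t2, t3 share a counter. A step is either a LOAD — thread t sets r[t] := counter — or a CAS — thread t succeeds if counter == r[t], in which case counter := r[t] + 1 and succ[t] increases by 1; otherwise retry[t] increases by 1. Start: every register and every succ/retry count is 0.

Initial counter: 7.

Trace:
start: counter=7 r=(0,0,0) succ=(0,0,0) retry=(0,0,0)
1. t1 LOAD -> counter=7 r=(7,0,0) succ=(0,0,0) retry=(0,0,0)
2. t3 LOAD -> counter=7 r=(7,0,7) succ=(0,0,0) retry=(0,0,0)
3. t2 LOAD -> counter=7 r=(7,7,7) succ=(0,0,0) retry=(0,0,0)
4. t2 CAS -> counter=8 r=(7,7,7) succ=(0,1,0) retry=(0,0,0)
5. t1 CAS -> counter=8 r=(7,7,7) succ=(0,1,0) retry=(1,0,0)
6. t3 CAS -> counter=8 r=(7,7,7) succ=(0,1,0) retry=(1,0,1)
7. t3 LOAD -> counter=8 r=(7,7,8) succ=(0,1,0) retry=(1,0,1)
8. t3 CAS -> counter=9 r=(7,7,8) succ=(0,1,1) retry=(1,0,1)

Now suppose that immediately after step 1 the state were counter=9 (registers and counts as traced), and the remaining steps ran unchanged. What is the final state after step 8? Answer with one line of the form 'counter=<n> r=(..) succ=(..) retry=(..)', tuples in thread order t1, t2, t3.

state after step 1 := counter=9 r=(7,0,0) succ=(0,0,0) retry=(0,0,0)
2. t3 LOAD -> counter=9 r=(7,0,9) succ=(0,0,0) retry=(0,0,0)
3. t2 LOAD -> counter=9 r=(7,9,9) succ=(0,0,0) retry=(0,0,0)
4. t2 CAS -> counter=10 r=(7,9,9) succ=(0,1,0) retry=(0,0,0)
5. t1 CAS -> counter=10 r=(7,9,9) succ=(0,1,0) retry=(1,0,0)
6. t3 CAS -> counter=10 r=(7,9,9) succ=(0,1,0) retry=(1,0,1)
7. t3 LOAD -> counter=10 r=(7,9,10) succ=(0,1,0) retry=(1,0,1)
8. t3 CAS -> counter=11 r=(7,9,10) succ=(0,1,1) retry=(1,0,1)

counter=11 r=(7,9,10) succ=(0,1,1) retry=(1,0,1)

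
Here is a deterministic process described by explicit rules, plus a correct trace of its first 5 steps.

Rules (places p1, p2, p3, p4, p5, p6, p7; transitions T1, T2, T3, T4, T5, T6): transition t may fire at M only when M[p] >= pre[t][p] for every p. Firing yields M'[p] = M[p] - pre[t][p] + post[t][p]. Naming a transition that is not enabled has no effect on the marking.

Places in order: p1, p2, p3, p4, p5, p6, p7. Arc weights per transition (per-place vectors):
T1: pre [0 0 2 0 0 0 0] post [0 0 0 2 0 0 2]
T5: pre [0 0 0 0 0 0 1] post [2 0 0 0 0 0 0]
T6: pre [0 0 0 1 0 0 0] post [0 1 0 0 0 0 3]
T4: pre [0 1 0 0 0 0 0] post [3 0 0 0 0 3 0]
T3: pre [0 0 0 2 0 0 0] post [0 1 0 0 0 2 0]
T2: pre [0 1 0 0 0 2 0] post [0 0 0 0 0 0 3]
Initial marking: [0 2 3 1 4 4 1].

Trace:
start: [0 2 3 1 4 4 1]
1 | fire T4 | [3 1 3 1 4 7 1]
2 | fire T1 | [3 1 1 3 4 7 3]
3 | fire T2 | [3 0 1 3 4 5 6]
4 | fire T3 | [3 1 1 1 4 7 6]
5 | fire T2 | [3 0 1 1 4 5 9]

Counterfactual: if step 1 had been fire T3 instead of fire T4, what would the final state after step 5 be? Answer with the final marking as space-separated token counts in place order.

(re-executing from step 1 with the substitution; state before step 1: [0 2 3 1 4 4 1])
1 | fire T3 | [0 2 3 1 4 4 1]
2 | fire T1 | [0 2 1 3 4 4 3]
3 | fire T2 | [0 1 1 3 4 2 6]
4 | fire T3 | [0 2 1 1 4 4 6]
5 | fire T2 | [0 1 1 1 4 2 9]

0 1 1 1 4 2 9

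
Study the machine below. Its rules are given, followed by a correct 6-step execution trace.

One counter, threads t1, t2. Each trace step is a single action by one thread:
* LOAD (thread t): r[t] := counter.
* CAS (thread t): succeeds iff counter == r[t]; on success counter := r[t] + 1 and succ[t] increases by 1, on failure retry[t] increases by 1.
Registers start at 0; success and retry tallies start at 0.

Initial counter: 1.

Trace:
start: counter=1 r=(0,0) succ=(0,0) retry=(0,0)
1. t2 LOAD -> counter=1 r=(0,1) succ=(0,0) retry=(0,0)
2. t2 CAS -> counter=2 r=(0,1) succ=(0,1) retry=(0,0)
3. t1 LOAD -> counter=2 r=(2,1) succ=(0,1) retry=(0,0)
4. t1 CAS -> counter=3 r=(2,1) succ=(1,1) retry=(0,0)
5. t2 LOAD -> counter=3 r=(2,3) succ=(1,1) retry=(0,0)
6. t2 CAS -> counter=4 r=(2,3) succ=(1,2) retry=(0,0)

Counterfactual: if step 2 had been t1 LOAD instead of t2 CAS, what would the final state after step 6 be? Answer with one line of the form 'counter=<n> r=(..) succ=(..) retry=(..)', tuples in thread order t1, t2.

(re-executing from step 2 with the substitution; state before step 2: counter=1 r=(0,1) succ=(0,0) retry=(0,0))
2. t1 LOAD -> counter=1 r=(1,1) succ=(0,0) retry=(0,0)
3. t1 LOAD -> counter=1 r=(1,1) succ=(0,0) retry=(0,0)
4. t1 CAS -> counter=2 r=(1,1) succ=(1,0) retry=(0,0)
5. t2 LOAD -> counter=2 r=(1,2) succ=(1,0) retry=(0,0)
6. t2 CAS -> counter=3 r=(1,2) succ=(1,1) retry=(0,0)

counter=3 r=(1,2) succ=(1,1) retry=(0,0)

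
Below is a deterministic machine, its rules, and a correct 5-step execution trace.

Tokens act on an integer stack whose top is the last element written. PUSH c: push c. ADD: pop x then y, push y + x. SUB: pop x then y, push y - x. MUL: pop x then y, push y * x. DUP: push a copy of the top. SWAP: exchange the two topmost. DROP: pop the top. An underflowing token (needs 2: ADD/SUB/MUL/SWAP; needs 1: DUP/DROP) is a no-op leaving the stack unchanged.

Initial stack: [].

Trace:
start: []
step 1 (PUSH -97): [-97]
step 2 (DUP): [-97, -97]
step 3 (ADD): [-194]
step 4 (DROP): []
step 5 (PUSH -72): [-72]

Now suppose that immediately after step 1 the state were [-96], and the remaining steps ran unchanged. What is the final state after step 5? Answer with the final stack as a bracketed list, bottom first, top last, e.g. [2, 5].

[-72]

state after step 1 := [-96]
step 2 (DUP): [-96, -96]
step 3 (ADD): [-192]
step 4 (DROP): []
step 5 (PUSH -72): [-72]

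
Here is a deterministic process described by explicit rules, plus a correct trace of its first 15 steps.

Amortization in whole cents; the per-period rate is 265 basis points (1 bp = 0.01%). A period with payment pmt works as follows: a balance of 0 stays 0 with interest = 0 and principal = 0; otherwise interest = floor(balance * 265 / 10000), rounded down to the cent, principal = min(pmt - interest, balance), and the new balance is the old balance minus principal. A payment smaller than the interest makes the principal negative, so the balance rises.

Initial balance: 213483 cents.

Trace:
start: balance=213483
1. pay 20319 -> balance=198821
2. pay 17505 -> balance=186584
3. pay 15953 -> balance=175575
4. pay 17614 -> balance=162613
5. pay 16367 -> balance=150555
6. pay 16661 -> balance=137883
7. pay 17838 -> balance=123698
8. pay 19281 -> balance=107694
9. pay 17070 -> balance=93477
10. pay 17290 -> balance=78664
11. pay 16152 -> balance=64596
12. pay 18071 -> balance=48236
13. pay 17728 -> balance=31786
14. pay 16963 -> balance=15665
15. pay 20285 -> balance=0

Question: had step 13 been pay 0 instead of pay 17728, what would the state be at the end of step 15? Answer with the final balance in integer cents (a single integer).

(re-executing from step 13 with the substitution; state before step 13: balance=48236)
13. pay 0 -> balance=49514
14. pay 16963 -> balance=33863
15. pay 20285 -> balance=14475

14475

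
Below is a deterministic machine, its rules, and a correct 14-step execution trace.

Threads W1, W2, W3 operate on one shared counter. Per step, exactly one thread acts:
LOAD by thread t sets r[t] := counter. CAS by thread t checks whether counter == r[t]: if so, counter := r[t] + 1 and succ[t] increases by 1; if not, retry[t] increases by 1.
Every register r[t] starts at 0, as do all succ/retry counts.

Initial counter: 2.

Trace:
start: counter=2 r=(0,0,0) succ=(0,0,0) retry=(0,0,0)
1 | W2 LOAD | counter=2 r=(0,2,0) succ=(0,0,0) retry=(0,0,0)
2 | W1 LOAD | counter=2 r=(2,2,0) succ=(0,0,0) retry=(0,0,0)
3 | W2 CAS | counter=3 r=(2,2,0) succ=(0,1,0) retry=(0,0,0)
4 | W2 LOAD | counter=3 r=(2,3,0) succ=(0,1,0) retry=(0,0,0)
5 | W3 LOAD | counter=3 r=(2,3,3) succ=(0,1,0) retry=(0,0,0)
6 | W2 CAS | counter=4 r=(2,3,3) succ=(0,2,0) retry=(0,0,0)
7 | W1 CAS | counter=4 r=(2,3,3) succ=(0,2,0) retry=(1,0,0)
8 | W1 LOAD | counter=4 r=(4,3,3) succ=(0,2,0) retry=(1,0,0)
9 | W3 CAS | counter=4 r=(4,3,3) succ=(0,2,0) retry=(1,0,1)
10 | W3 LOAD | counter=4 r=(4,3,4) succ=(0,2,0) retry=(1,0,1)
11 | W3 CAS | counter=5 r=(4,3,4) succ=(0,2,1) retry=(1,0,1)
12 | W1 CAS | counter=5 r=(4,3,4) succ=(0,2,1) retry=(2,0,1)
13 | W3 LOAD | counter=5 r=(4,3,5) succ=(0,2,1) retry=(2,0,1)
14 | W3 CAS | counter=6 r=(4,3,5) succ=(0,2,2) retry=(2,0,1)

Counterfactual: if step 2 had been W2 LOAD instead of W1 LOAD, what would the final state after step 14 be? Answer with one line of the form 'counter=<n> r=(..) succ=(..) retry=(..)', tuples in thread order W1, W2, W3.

counter=6 r=(4,3,5) succ=(0,2,2) retry=(2,0,1)

(re-executing from step 2 with the substitution; state before step 2: counter=2 r=(0,2,0) succ=(0,0,0) retry=(0,0,0))
2 | W2 LOAD | counter=2 r=(0,2,0) succ=(0,0,0) retry=(0,0,0)
3 | W2 CAS | counter=3 r=(0,2,0) succ=(0,1,0) retry=(0,0,0)
4 | W2 LOAD | counter=3 r=(0,3,0) succ=(0,1,0) retry=(0,0,0)
5 | W3 LOAD | counter=3 r=(0,3,3) succ=(0,1,0) retry=(0,0,0)
6 | W2 CAS | counter=4 r=(0,3,3) succ=(0,2,0) retry=(0,0,0)
7 | W1 CAS | counter=4 r=(0,3,3) succ=(0,2,0) retry=(1,0,0)
8 | W1 LOAD | counter=4 r=(4,3,3) succ=(0,2,0) retry=(1,0,0)
9 | W3 CAS | counter=4 r=(4,3,3) succ=(0,2,0) retry=(1,0,1)
10 | W3 LOAD | counter=4 r=(4,3,4) succ=(0,2,0) retry=(1,0,1)
11 | W3 CAS | counter=5 r=(4,3,4) succ=(0,2,1) retry=(1,0,1)
12 | W1 CAS | counter=5 r=(4,3,4) succ=(0,2,1) retry=(2,0,1)
13 | W3 LOAD | counter=5 r=(4,3,5) succ=(0,2,1) retry=(2,0,1)
14 | W3 CAS | counter=6 r=(4,3,5) succ=(0,2,2) retry=(2,0,1)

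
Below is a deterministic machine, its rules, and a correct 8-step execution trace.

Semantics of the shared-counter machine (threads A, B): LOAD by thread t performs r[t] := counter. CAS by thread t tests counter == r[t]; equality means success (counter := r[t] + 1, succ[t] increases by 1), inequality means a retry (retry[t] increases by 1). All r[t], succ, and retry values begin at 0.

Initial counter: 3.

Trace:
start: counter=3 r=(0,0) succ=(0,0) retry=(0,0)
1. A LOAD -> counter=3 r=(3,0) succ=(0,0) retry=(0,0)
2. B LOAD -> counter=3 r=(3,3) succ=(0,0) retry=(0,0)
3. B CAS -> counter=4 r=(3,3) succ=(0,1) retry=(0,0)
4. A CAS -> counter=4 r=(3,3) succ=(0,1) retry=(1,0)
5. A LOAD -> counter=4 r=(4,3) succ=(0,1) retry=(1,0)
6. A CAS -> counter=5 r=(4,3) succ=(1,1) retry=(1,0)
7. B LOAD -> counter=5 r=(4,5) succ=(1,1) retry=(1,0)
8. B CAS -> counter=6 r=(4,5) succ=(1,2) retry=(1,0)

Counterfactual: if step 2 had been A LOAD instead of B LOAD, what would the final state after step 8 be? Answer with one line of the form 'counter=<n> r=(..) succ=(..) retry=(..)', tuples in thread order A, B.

(re-executing from step 2 with the substitution; state before step 2: counter=3 r=(3,0) succ=(0,0) retry=(0,0))
2. A LOAD -> counter=3 r=(3,0) succ=(0,0) retry=(0,0)
3. B CAS -> counter=3 r=(3,0) succ=(0,0) retry=(0,1)
4. A CAS -> counter=4 r=(3,0) succ=(1,0) retry=(0,1)
5. A LOAD -> counter=4 r=(4,0) succ=(1,0) retry=(0,1)
6. A CAS -> counter=5 r=(4,0) succ=(2,0) retry=(0,1)
7. B LOAD -> counter=5 r=(4,5) succ=(2,0) retry=(0,1)
8. B CAS -> counter=6 r=(4,5) succ=(2,1) retry=(0,1)

counter=6 r=(4,5) succ=(2,1) retry=(0,1)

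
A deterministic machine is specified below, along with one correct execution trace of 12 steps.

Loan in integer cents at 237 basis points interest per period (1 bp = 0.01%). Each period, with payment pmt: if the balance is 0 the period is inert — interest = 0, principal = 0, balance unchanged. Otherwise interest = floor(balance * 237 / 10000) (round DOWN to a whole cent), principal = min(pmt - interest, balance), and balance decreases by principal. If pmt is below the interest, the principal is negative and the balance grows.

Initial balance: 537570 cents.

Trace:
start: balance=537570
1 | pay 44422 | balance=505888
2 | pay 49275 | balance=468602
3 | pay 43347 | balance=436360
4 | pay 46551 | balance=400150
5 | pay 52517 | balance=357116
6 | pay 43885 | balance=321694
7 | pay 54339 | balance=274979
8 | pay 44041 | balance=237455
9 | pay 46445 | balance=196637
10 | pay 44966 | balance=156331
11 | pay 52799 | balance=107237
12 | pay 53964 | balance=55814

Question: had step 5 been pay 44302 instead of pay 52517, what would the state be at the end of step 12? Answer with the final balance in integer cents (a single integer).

(re-executing from step 5 with the substitution; state before step 5: balance=400150)
5 | pay 44302 | balance=365331
6 | pay 43885 | balance=330104
7 | pay 54339 | balance=283588
8 | pay 44041 | balance=246268
9 | pay 46445 | balance=205659
10 | pay 44966 | balance=165567
11 | pay 52799 | balance=116691
12 | pay 53964 | balance=65492

65492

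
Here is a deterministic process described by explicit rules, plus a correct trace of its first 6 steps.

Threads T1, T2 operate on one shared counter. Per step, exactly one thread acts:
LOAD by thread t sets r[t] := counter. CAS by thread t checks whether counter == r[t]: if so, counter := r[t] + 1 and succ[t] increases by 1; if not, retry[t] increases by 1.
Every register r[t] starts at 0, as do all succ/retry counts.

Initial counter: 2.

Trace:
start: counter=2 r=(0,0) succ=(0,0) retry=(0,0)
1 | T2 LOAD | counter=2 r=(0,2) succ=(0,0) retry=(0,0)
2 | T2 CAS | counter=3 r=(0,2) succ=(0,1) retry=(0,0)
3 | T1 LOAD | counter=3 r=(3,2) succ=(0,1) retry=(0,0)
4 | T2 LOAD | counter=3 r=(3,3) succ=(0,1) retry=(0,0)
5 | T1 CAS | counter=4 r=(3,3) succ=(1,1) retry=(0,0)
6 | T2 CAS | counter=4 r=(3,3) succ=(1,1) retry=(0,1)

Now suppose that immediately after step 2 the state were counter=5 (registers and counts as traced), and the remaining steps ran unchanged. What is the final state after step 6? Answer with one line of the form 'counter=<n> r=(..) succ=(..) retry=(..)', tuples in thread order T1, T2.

counter=6 r=(5,5) succ=(1,1) retry=(0,1)

state after step 2 := counter=5 r=(0,2) succ=(0,1) retry=(0,0)
3 | T1 LOAD | counter=5 r=(5,2) succ=(0,1) retry=(0,0)
4 | T2 LOAD | counter=5 r=(5,5) succ=(0,1) retry=(0,0)
5 | T1 CAS | counter=6 r=(5,5) succ=(1,1) retry=(0,0)
6 | T2 CAS | counter=6 r=(5,5) succ=(1,1) retry=(0,1)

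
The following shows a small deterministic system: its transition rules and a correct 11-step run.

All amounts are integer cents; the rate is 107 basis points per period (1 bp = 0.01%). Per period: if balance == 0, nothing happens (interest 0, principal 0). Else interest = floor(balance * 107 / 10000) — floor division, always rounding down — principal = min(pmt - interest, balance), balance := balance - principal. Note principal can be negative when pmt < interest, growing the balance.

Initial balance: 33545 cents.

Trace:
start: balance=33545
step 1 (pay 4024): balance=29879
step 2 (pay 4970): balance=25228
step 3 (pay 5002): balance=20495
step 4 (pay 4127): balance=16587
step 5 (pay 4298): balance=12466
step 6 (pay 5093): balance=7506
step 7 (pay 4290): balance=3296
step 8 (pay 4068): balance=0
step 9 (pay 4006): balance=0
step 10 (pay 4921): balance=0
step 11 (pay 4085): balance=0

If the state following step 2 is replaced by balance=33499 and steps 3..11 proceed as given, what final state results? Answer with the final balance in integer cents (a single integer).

0

state after step 2 := balance=33499
step 3 (pay 5002): balance=28855
step 4 (pay 4127): balance=25036
step 5 (pay 4298): balance=21005
step 6 (pay 5093): balance=16136
step 7 (pay 4290): balance=12018
step 8 (pay 4068): balance=8078
step 9 (pay 4006): balance=4158
step 10 (pay 4921): balance=0
step 11 (pay 4085): balance=0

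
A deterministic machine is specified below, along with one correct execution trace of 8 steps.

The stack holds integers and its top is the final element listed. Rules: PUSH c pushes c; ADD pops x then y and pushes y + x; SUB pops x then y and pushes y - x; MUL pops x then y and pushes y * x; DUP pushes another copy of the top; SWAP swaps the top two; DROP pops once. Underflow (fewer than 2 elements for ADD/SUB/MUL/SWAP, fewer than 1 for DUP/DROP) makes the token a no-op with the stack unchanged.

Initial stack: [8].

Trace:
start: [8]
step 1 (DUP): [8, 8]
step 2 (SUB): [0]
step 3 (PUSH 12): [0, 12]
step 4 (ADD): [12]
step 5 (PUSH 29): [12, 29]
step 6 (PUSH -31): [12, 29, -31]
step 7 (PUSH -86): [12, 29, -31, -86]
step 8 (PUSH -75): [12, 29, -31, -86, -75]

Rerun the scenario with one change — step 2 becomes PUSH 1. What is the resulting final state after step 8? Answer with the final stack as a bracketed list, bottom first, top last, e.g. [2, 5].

(re-executing from step 2 with the substitution; state before step 2: [8, 8])
step 2 (PUSH 1): [8, 8, 1]
step 3 (PUSH 12): [8, 8, 1, 12]
step 4 (ADD): [8, 8, 13]
step 5 (PUSH 29): [8, 8, 13, 29]
step 6 (PUSH -31): [8, 8, 13, 29, -31]
step 7 (PUSH -86): [8, 8, 13, 29, -31, -86]
step 8 (PUSH -75): [8, 8, 13, 29, -31, -86, -75]

[8, 8, 13, 29, -31, -86, -75]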